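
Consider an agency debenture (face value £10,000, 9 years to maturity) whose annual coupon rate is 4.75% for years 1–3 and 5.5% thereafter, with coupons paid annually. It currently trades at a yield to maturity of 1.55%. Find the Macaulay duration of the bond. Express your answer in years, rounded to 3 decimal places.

7.678 years

Periodic yield y = 0.0155. Discount each cash flow and weight by its year:
  t   CF        PV=CF/(1+0.0155)^t    t·PV
  1       475.00       467.7499       467.7499
  2       475.00       460.6104       921.2208
  3       475.00       453.5799     1,360.7398
  4       550.00       517.1815     2,068.7260
  5       550.00       509.2875     2,546.4377
  6       550.00       501.5141     3,009.0844
  7       550.00       493.8593     3,457.0148
  8       550.00       486.3213     3,890.5702
  9    10,550.00     9,186.1411    82,675.2695
  Σ                 13,076.2449   100,396.8131
Price P = Σ PV = 13,076.2449.
Macaulay duration = Σ(t·PV) / P = 100,396.8131 / 13,076.2449 = 7.67780 years.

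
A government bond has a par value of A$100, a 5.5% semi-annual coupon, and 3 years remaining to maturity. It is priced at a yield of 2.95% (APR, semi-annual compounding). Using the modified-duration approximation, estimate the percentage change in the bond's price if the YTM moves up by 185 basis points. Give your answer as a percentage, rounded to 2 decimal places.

Periodic yield y = 0.01475. Modified duration first:
  t   CF        PV=CF/(1+0.01475)^t    t·PV
  1         2.75         2.7100         2.7100
  2         2.75         2.6706         5.3413
  3         2.75         2.6318         7.8954
  4         2.75         2.5936        10.3742
  5         2.75         2.5559        12.7793
  6       102.75        94.1082       564.6492
  Σ                    107.2701       603.7495
P = 107.2701; D_Mac = 5.62831 half-year periods = 2.81416 yrs; D_mod = 2.81416/(1+0.01475) = 2.77325 yrs.
ΔP/P ≈ -D_mod · Δy = -2.77325 × (+0.0185) = -0.051305 = -5.1305%.

-5.13%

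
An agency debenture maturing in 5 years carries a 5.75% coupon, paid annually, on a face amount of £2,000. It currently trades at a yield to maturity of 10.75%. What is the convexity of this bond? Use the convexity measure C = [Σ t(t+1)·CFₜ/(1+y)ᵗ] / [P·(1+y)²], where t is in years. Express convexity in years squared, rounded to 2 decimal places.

20.73

With y = 0.1075:
  t   CF        PV=CF/(1+0.1075)^t    t·PV        t(t+1)·PV
  1       115.00       103.8375       103.8375         207.6749
  2       115.00        93.7584       187.5169         562.5506
  3       115.00        84.6577       253.9732       1,015.8928
  4       115.00        76.4404       305.7616       1,528.8078
  5     2,115.00     1,269.3801     6,346.9007      38,081.4040
  Σ                  1,628.0742     7,197.9898      41,396.3302
P = 1,628.0742.
Convexity = Σ t(t+1)·PV / [P·(1+y)²] = 41,396.3302 / (1,628.0742 × 1.226556) = 20.73004.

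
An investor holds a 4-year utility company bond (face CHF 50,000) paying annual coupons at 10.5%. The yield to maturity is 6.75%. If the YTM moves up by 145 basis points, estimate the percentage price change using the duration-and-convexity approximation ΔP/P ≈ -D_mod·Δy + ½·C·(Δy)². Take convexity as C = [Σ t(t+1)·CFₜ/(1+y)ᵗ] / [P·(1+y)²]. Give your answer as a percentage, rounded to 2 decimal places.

-4.60%

With y = 0.0675:
  t   CF        PV=CF/(1+0.0675)^t    t·PV        t(t+1)·PV
  1     5,250.00     4,918.0328     4,918.0328       9,836.0656
  2     5,250.00     4,607.0565     9,214.1129      27,642.3388
  3     5,250.00     4,315.7438    12,947.2313      51,788.9252
  4    55,250.00    42,546.1971   170,184.7884     850,923.9418
  Σ                 56,387.0301   197,264.1654     940,191.2714
P = 56,387.0301; D_Mac = 3.49840 yrs; D_mod = 3.27719 yrs; C = 14.63192.
Duration effect: -3.27719 × (+0.0145) = -0.047519
Convexity effect: 0.5 × 14.63192 × (0.0145)² = +0.0015382
ΔP/P ≈ -0.047519 + 0.0015382 = -0.045981 = -4.5981%.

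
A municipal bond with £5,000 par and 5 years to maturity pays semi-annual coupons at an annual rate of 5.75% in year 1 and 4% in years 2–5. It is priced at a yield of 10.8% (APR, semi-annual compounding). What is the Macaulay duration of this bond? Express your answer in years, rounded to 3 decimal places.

4.417 years

Periodic yield y = 0.054. Discount each cash flow and weight by its period:
  t   CF        PV=CF/(1+0.054)^t    t·PV
  1       143.75       136.3852       136.3852
  2       143.75       129.3977       258.7954
  3       100.00        85.4040       256.2120
  4       100.00        81.0285       324.1138
  5       100.00        76.8771       384.3855
  6       100.00        72.9384       437.6305
  7       100.00        69.2015       484.4107
  8       100.00        65.6561       525.2488
  9       100.00        62.2923       560.6309
  10    5,100.00     3,014.1445    30,141.4449
  Σ                  3,793.3253    33,509.2577
Price P = Σ PV = 3,793.3253.
Macaulay duration = Σ(t·PV) / P = 33,509.2577 / 3,793.3253 = 8.83374 half-year periods.
In years: 8.83374 / 2 = 4.41687 years.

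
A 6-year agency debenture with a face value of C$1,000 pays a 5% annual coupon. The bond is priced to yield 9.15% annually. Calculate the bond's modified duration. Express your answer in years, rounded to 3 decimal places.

4.805 years

Periodic yield y = 0.0915. First find Macaulay duration:
  t   CF        PV=CF/(1+0.0915)^t    t·PV
  1        50.00        45.8085        45.8085
  2        50.00        41.9684        83.9368
  3        50.00        38.4502       115.3506
  4        50.00        35.2270       140.9078
  5        50.00        32.2739       161.3694
  6     1,050.00       620.9360     3,725.6162
  Σ                    814.6640     4,272.9894
P = 814.6640; Macaulay duration = 4,272.9894 / 814.6640 = 5.24509 years.
Modified duration = D_Mac / (1 + y) = 5.24509 / 1.0915 = 4.80540 years.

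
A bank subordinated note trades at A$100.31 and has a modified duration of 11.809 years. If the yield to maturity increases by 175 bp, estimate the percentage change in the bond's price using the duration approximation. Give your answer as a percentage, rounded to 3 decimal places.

-20.666%

Duration approximation: ΔP/P ≈ -D_mod · Δy = -11.809 × (+0.0175) = -0.2066575.
As a percentage: -20.66575%.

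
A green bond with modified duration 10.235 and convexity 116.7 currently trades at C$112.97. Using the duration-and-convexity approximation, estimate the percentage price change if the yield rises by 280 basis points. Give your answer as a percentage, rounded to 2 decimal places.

-24.08%

Duration effect: -D_mod·Δy = -10.235 × (+0.028) = -0.286580
Convexity effect: ½·C·(Δy)² = 0.5 × 116.7 × (0.028)² = +0.0457464
ΔP/P ≈ -0.286580 + 0.0457464 = -0.2408336
= -24.08336%.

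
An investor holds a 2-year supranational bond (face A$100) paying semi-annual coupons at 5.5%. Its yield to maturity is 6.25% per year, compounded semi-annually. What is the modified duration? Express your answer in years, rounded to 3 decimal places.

Periodic yield y = 0.03125. First find Macaulay duration:
  t   CF        PV=CF/(1+0.03125)^t    t·PV
  1         2.75         2.6667         2.6667
  2         2.75         2.5859         5.1717
  3         2.75         2.5075         7.5225
  4       102.75        90.8502       363.4009
  Σ                     98.6102       378.7618
P = 98.6102; Macaulay duration = 378.7618 / 98.6102 = 3.84100 half-year periods = 1.92050 years.
Modified duration = D_Mac / (1 + y) = 1.92050 / 1.03125 = 1.86230 years.

1.862 years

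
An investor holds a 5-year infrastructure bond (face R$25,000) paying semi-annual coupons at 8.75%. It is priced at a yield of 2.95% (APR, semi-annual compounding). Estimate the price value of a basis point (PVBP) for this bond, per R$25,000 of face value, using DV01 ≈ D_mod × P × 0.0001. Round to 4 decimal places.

R$13.3175

Periodic yield y = 0.01475.
  t   CF        PV=CF/(1+0.01475)^t    t·PV
  1     1,093.75     1,077.8517     1,077.8517
  2     1,093.75     1,062.1845     2,124.3689
  3     1,093.75     1,046.7450     3,140.2349
  4     1,093.75     1,031.5299     4,126.1196
  5     1,093.75     1,016.5360     5,082.6800
  6     1,093.75     1,001.7600     6,010.5603
  7     1,093.75       987.1989     6,910.3920
  8     1,093.75       972.8493     7,782.7947
  9     1,093.75       958.7084     8,628.3755
  10   26,093.75    22,539.5841   225,395.8405
  Σ                 31,694.9477   270,279.2182
P = 31,694.9477; D_Mac = 8.52752 half-year periods = 4.26376 yrs; D_mod = 4.20178 yrs.
DV01 ≈ 4.20178 × 31,694.9477 × 0.0001 = 13.317527.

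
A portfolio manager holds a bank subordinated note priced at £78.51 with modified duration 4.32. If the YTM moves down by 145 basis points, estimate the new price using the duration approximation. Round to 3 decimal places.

£83.428

Duration approximation: ΔP/P ≈ -D_mod · Δy = -4.32 × (-0.0145) = +0.062640.
New price ≈ 78.51 × (1 + 0.062640) = 83.4278664.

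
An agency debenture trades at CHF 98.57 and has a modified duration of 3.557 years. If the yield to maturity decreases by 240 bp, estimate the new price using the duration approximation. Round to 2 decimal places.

CHF 106.98

Duration approximation: ΔP/P ≈ -D_mod · Δy = -3.557 × (-0.024) = +0.085368.
New price ≈ 98.57 × (1 + 0.085368) = 106.98472376.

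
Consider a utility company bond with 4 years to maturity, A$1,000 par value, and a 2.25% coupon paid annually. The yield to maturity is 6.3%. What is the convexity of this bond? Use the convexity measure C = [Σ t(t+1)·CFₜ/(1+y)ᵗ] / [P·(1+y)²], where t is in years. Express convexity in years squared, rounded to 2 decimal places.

16.87

With y = 0.063:
  t   CF        PV=CF/(1+0.063)^t    t·PV        t(t+1)·PV
  1        22.50        21.1665        21.1665          42.3330
  2        22.50        19.9121        39.8241         119.4723
  3        22.50        18.7319        56.1958         224.7833
  4     1,022.50       800.8114     3,203.2457      16,016.2284
  Σ                    860.6219     3,320.4321      16,402.8170
P = 860.6219.
Convexity = Σ t(t+1)·PV / [P·(1+y)²] = 16,402.8170 / (860.6219 × 1.129969) = 16.86706.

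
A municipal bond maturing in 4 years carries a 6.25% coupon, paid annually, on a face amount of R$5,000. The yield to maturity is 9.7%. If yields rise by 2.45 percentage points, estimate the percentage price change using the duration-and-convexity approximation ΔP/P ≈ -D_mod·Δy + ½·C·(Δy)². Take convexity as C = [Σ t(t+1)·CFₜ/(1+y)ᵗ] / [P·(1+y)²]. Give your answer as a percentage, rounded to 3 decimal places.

-7.686%

With y = 0.097:
  t   CF        PV=CF/(1+0.097)^t    t·PV        t(t+1)·PV
  1       312.50       284.8678       284.8678         569.7356
  2       312.50       259.6790       519.3579       1,558.0738
  3       312.50       236.7174       710.1521       2,840.6085
  4     5,312.50     3,668.3641    14,673.4563      73,367.2817
  Σ                  4,449.6282    16,187.8342      78,335.6996
P = 4,449.6282; D_Mac = 3.63802 yrs; D_mod = 3.31633 yrs; C = 14.62927.
Duration effect: -3.31633 × (+0.0245) = -0.081250
Convexity effect: 0.5 × 14.62927 × (0.0245)² = +0.0043906
ΔP/P ≈ -0.081250 + 0.0043906 = -0.076860 = -7.6860%.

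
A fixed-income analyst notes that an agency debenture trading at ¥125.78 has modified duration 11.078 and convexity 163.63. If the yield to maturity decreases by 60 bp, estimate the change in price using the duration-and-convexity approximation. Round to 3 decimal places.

Duration effect: -D_mod·Δy = -11.078 × (-0.006) = +0.066468
Convexity effect: ½·C·(Δy)² = 0.5 × 163.63 × (-0.006)² = +0.00294534
ΔP/P ≈ +0.066468 + 0.00294534 = +0.06941334
ΔP ≈ 125.78 × (+0.06941334) = +8.7308099052.

+¥8.731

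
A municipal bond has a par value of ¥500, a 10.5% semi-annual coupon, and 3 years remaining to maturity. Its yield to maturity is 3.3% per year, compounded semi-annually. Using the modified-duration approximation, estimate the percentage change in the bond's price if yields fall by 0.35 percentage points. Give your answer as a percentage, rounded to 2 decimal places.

Periodic yield y = 0.0165. Modified duration first:
  t   CF        PV=CF/(1+0.0165)^t    t·PV
  1        26.25        25.8239        25.8239
  2        26.25        25.4047        50.8095
  3        26.25        24.9924        74.9771
  4        26.25        24.5867        98.3467
  5        26.25        24.1876       120.9379
  6       526.25       477.0323     2,862.1940
  Σ                    602.0276     3,233.0890
P = 602.0276; D_Mac = 5.37033 half-year periods = 2.68517 yrs; D_mod = 2.68517/(1+0.0165) = 2.64158 yrs.
ΔP/P ≈ -D_mod · Δy = -2.64158 × (-0.0035) = +0.009246 = +0.9246%.

+0.92%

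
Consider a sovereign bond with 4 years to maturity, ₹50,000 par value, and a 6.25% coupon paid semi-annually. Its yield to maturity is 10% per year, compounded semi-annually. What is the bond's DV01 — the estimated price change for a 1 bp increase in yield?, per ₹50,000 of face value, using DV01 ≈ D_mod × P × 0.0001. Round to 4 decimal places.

Periodic yield y = 0.05.
  t   CF        PV=CF/(1+0.05)^t    t·PV
  1     1,562.50     1,488.0952     1,488.0952
  2     1,562.50     1,417.2336     2,834.4671
  3     1,562.50     1,349.7462     4,049.2387
  4     1,562.50     1,285.4726     5,141.8905
  5     1,562.50     1,224.2596     6,121.2982
  6     1,562.50     1,165.9616     6,995.7693
  7     1,562.50     1,110.4396     7,773.0770
  8    51,562.50    34,899.5296   279,196.2368
  Σ                 43,940.7380   313,600.0730
P = 43,940.7380; D_Mac = 7.13689 half-year periods = 3.56844 yrs; D_mod = 3.39852 yrs.
DV01 ≈ 3.39852 × 43,940.7380 × 0.0001 = 14.933337.

₹14.9333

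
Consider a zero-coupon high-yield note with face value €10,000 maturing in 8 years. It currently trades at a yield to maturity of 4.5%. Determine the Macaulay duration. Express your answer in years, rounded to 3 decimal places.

A zero-coupon bond has a single cash flow at maturity, so its Macaulay duration equals its maturity: 8 years.

8.000 years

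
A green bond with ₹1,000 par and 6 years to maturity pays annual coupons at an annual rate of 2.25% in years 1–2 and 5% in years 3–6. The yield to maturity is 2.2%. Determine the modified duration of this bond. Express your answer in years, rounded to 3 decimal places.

5.451 years

Periodic yield y = 0.022. First find Macaulay duration:
  t   CF        PV=CF/(1+0.022)^t    t·PV
  1        22.50        22.0157        22.0157
  2        22.50        21.5417        43.0835
  3        50.00        46.8400       140.5201
  4        50.00        45.8317       183.3270
  5        50.00        44.8452       224.2258
  6     1,050.00       921.4758     5,528.8547
  Σ                  1,102.5501     6,142.0267
P = 1,102.5501; Macaulay duration = 6,142.0267 / 1,102.5501 = 5.57075 years.
Modified duration = D_Mac / (1 + y) = 5.57075 / 1.022 = 5.45083 years.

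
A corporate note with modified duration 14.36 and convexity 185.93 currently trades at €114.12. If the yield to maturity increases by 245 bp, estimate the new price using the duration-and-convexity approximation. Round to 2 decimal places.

Duration effect: -D_mod·Δy = -14.36 × (+0.0245) = -0.351820
Convexity effect: ½·C·(Δy)² = 0.5 × 185.93 × (0.0245)² = +0.05580224125
ΔP/P ≈ -0.351820 + 0.05580224125 = -0.29601775875
New price ≈ 114.12 × (1 - 0.29601775875) = 80.33845337145.

€80.34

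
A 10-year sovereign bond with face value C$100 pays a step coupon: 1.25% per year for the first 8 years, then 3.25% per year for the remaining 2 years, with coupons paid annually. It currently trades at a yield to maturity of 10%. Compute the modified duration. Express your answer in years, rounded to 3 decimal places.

Periodic yield y = 0.1. First find Macaulay duration:
  t   CF        PV=CF/(1+0.1)^t    t·PV
  1         1.25         1.1364         1.1364
  2         1.25         1.0331         2.0661
  3         1.25         0.9391         2.8174
  4         1.25         0.8538         3.4151
  5         1.25         0.7762         3.8808
  6         1.25         0.7056         4.2336
  7         1.25         0.6414         4.4901
  8         1.25         0.5831         4.6651
  9         3.25         1.3783        12.4049
  10      103.25        39.8073       398.0734
  Σ                     47.8543       437.1828
P = 47.8543; Macaulay duration = 437.1828 / 47.8543 = 9.13570 years.
Modified duration = D_Mac / (1 + y) = 9.13570 / 1.1 = 8.30518 years.

8.305 years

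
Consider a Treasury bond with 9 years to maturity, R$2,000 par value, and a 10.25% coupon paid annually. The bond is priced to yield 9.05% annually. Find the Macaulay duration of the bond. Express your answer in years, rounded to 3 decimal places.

Periodic yield y = 0.0905. Discount each cash flow and weight by its year:
  t   CF        PV=CF/(1+0.0905)^t    t·PV
  1       205.00       187.9872       187.9872
  2       205.00       172.3862       344.7724
  3       205.00       158.0800       474.2399
  4       205.00       144.9610       579.8440
  5       205.00       132.9308       664.6538
  6       205.00       121.8989       731.3935
  7       205.00       111.7826       782.4781
  8       205.00       102.5058       820.0465
  9     2,205.00     1,011.0615     9,099.5533
  Σ                  2,143.5939    13,684.9688
Price P = Σ PV = 2,143.5939.
Macaulay duration = Σ(t·PV) / P = 13,684.9688 / 2,143.5939 = 6.38412 years.

6.384 years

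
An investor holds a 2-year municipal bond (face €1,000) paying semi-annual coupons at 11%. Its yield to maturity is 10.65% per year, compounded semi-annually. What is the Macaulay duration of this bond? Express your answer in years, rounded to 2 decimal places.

Periodic yield y = 0.05325. Discount each cash flow and weight by its period:
  t   CF        PV=CF/(1+0.05325)^t    t·PV
  1        55.00        52.2193        52.2193
  2        55.00        49.5792        99.1585
  3        55.00        47.0726       141.2178
  4     1,055.00       857.2877     3,429.1508
  Σ                  1,006.1589     3,721.7464
Price P = Σ PV = 1,006.1589.
Macaulay duration = Σ(t·PV) / P = 3,721.7464 / 1,006.1589 = 3.69897 half-year periods.
In years: 3.69897 / 2 = 1.84948 years.

1.85 years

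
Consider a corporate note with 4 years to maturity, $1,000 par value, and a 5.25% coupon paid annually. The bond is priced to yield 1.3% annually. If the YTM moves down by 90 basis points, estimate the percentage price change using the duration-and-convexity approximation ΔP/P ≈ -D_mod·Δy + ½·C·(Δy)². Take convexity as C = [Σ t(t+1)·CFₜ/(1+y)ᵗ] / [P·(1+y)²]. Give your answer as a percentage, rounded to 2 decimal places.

+3.39%

With y = 0.013:
  t   CF        PV=CF/(1+0.013)^t    t·PV        t(t+1)·PV
  1        52.50        51.8263        51.8263         103.6525
  2        52.50        51.1612       102.3223         306.9670
  3        52.50        50.5046       151.5138         606.0552
  4     1,052.50       999.5035     3,998.0140      19,990.0702
  Σ                  1,152.9955     4,303.6764      21,006.7449
P = 1,152.9955; D_Mac = 3.73260 yrs; D_mod = 3.68470 yrs; C = 17.75466.
Duration effect: -3.68470 × (-0.009) = +0.033162
Convexity effect: 0.5 × 17.75466 × (-0.009)² = +0.0007191
ΔP/P ≈ +0.033162 + 0.0007191 = +0.033881 = +3.3881%.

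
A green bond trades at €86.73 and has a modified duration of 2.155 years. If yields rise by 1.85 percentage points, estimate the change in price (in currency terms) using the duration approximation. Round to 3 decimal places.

-€3.458

Duration approximation: ΔP/P ≈ -D_mod · Δy = -2.155 × (+0.0185) = -0.0398675.
ΔP ≈ 86.73 × (-0.0398675) = -3.457708275.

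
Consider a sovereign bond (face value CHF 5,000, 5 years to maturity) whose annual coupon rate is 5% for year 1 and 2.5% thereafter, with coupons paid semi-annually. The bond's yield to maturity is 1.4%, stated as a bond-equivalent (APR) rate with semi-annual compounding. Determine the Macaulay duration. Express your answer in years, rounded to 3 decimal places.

Periodic yield y = 0.007. Discount each cash flow and weight by its period:
  t   CF        PV=CF/(1+0.007)^t    t·PV
  1       125.00       124.1311       124.1311
  2       125.00       123.2682       246.5364
  3        62.50        61.2057       183.6170
  4        62.50        60.7802       243.1208
  5        62.50        60.3577       301.7885
  6        62.50        59.9381       359.6288
  7        62.50        59.5215       416.6504
  8        62.50        59.1077       472.8618
  9        62.50        58.6968       528.2716
  10    5,062.50     4,721.3949    47,213.9494
  Σ                  5,388.4020    50,090.5558
Price P = Σ PV = 5,388.4020.
Macaulay duration = Σ(t·PV) / P = 50,090.5558 / 5,388.4020 = 9.29599 half-year periods.
In years: 9.29599 / 2 = 4.64800 years.

4.648 years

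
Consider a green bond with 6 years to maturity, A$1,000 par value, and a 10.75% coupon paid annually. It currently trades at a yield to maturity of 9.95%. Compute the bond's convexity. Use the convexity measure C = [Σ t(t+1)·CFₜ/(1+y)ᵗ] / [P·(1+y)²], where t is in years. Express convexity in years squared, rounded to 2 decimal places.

With y = 0.0995:
  t   CF        PV=CF/(1+0.0995)^t    t·PV        t(t+1)·PV
  1       107.50        97.7717        97.7717         195.5434
  2       107.50        88.9238       177.8476         533.5428
  3       107.50        80.8766       242.6297         970.5189
  4       107.50        73.5576       294.2304       1,471.1519
  5       107.50        66.9010       334.5048       2,007.0286
  6     1,107.50       626.8626     3,761.1754      26,328.2276
  Σ                  1,034.8932     4,908.1596      31,506.0132
P = 1,034.8932.
Convexity = Σ t(t+1)·PV / [P·(1+y)²] = 31,506.0132 / (1,034.8932 × 1.208900) = 25.18300.

25.18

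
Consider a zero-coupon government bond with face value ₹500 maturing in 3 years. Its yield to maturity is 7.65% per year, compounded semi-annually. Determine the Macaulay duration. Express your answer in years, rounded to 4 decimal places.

A zero-coupon bond has a single cash flow at maturity, so its Macaulay duration equals its maturity: 3 years.
(Equivalently: 6 semi-annual periods ÷ 2 = 3 years.)

3.0000 years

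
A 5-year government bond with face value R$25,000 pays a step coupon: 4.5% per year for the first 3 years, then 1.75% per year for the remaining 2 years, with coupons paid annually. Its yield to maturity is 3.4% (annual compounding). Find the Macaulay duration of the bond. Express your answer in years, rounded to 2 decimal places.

Periodic yield y = 0.034. Discount each cash flow and weight by its year:
  t   CF        PV=CF/(1+0.034)^t    t·PV
  1     1,125.00     1,088.0077     1,088.0077
  2     1,125.00     1,052.2319     2,104.4637
  3     1,125.00     1,017.6324     3,052.8971
  4       437.50       382.7330     1,530.9320
  5    25,437.50    21,521.4601   107,607.3006
  Σ                 25,062.0651   115,383.6011
Price P = Σ PV = 25,062.0651.
Macaulay duration = Σ(t·PV) / P = 115,383.6011 / 25,062.0651 = 4.60391 years.

4.60 years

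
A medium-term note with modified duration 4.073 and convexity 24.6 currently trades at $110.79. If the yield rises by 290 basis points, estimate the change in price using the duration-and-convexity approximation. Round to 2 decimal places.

-$11.94

Duration effect: -D_mod·Δy = -4.073 × (+0.029) = -0.118117
Convexity effect: ½·C·(Δy)² = 0.5 × 24.6 × (0.029)² = +0.0103443
ΔP/P ≈ -0.118117 + 0.0103443 = -0.1077727
ΔP ≈ 110.79 × (-0.1077727) = -11.940137433.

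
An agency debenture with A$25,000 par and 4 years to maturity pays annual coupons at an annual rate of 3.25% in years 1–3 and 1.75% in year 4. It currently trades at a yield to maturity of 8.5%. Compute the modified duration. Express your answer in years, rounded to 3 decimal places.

3.494 years

Periodic yield y = 0.085. First find Macaulay duration:
  t   CF        PV=CF/(1+0.085)^t    t·PV
  1       812.50       748.8479       748.8479
  2       812.50       690.1824     1,380.3648
  3       812.50       636.1128     1,908.3385
  4    25,437.50    18,355.0459    73,420.1834
  Σ                 20,430.1890    77,457.7347
P = 20,430.1890; Macaulay duration = 77,457.7347 / 20,430.1890 = 3.79134 years.
Modified duration = D_Mac / (1 + y) = 3.79134 / 1.085 = 3.49432 years.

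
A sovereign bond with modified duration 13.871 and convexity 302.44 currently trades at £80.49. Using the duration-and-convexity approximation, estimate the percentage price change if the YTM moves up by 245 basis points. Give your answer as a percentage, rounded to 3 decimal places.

Duration effect: -D_mod·Δy = -13.871 × (+0.0245) = -0.3398395
Convexity effect: ½·C·(Δy)² = 0.5 × 302.44 × (0.0245)² = +0.090769805
ΔP/P ≈ -0.3398395 + 0.090769805 = -0.249069695
= -24.9069695%.

-24.907%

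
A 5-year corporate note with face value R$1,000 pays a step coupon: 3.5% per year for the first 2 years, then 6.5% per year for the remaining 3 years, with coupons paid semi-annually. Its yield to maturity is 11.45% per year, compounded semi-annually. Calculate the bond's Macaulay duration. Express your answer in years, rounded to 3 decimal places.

4.472 years

Periodic yield y = 0.05725. Discount each cash flow and weight by its period:
  t   CF        PV=CF/(1+0.05725)^t    t·PV
  1        17.50        16.5524        16.5524
  2        17.50        15.6561        31.3121
  3        17.50        14.8083        44.4249
  4        17.50        14.0064        56.0257
  5        32.50        24.6034       123.0169
  6        32.50        23.2711       139.6267
  7        32.50        22.0110       154.0769
  8        32.50        20.8191       166.5527
  9        32.50        19.6917       177.2257
  10    1,032.50       591.7157     5,917.1574
  Σ                    763.1352     6,825.9714
Price P = Σ PV = 763.1352.
Macaulay duration = Σ(t·PV) / P = 6,825.9714 / 763.1352 = 8.94464 half-year periods.
In years: 8.94464 / 2 = 4.47232 years.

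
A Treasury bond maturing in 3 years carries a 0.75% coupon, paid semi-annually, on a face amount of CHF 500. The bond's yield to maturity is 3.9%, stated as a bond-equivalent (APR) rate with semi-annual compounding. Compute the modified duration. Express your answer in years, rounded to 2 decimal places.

Periodic yield y = 0.0195. First find Macaulay duration:
  t   CF        PV=CF/(1+0.0195)^t    t·PV
  1        1.875         1.8391         1.8391
  2        1.875         1.8040         3.6079
  3        1.875         1.7695         5.3084
  4        1.875         1.7356         6.9424
  5        1.875         1.7024         8.5121
  6      501.875       446.9636     2,681.7818
  Σ                    455.8142     2,707.9917
P = 455.8142; Macaulay duration = 2,707.9917 / 455.8142 = 5.94100 half-year periods = 2.97050 years.
Modified duration = D_Mac / (1 + y) = 2.97050 / 1.0195 = 2.91368 years.

2.91 years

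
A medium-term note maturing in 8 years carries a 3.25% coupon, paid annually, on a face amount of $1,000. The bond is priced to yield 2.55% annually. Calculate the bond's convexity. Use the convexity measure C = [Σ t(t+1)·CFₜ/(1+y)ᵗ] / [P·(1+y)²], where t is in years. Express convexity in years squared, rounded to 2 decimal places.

With y = 0.0255:
  t   CF        PV=CF/(1+0.0255)^t    t·PV        t(t+1)·PV
  1        32.50        31.6919        31.6919          63.3837
  2        32.50        30.9038        61.8076         185.4229
  3        32.50        30.1354        90.4061         361.6243
  4        32.50        29.3860       117.5441         587.7203
  5        32.50        28.6553       143.2765         859.6592
  6        32.50        27.9428       167.6566       1,173.5961
  7        32.50        27.2479       190.7356       1,525.8848
  8     1,032.50       844.1211     6,752.9686      60,776.7173
  Σ                  1,050.0841     7,556.0869      65,534.0085
P = 1,050.0841.
Convexity = Σ t(t+1)·PV / [P·(1+y)²] = 65,534.0085 / (1,050.0841 × 1.051650) = 59.34325.

59.34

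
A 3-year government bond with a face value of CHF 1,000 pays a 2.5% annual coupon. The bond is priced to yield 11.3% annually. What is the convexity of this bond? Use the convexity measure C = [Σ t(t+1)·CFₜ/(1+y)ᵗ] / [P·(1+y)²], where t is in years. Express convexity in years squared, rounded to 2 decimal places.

With y = 0.113:
  t   CF        PV=CF/(1+0.113)^t    t·PV        t(t+1)·PV
  1        25.00        22.4618        22.4618          44.9236
  2        25.00        20.1813        40.3627         121.0880
  3     1,025.00       743.4271     2,230.2812       8,921.1249
  Σ                    786.0702     2,293.1057       9,087.1365
P = 786.0702.
Convexity = Σ t(t+1)·PV / [P·(1+y)²] = 9,087.1365 / (786.0702 × 1.238769) = 9.33201.

9.33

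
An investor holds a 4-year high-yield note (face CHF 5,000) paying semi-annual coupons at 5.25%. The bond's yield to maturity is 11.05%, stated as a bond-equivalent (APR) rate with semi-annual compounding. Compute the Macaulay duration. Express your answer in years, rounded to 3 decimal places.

Periodic yield y = 0.05525. Discount each cash flow and weight by its period:
  t   CF        PV=CF/(1+0.05525)^t    t·PV
  1       131.25       124.3781       124.3781
  2       131.25       117.8660       235.7320
  3       131.25       111.6949       335.0846
  4       131.25       105.8468       423.3873
  5       131.25       100.3050       501.5249
  6       131.25        95.0533       570.3197
  7       131.25        90.0766       630.5359
  8     5,131.25     3,337.1850    26,697.4803
  Σ                  4,082.4057    29,518.4429
Price P = Σ PV = 4,082.4057.
Macaulay duration = Σ(t·PV) / P = 29,518.4429 / 4,082.4057 = 7.23065 half-year periods.
In years: 7.23065 / 2 = 3.61532 years.

3.615 years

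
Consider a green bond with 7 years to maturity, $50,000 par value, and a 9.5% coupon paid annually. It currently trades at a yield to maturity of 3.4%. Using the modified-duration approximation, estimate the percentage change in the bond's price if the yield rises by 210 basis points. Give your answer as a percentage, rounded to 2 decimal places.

Periodic yield y = 0.034. Modified duration first:
  t   CF        PV=CF/(1+0.034)^t    t·PV
  1     4,750.00     4,593.8104     4,593.8104
  2     4,750.00     4,442.7567     8,885.5134
  3     4,750.00     4,296.6699    12,890.0098
  4     4,750.00     4,155.3868    16,621.5472
  5     4,750.00     4,018.7493    20,093.7466
  6     4,750.00     3,886.6047    23,319.6285
  7    54,750.00    43,325.1777   303,276.2436
  Σ                 68,719.1556   389,680.4995
P = 68,719.1556; D_Mac = 5.67062 yrs; D_mod = 5.67062/(1+0.034) = 5.48416 yrs.
ΔP/P ≈ -D_mod · Δy = -5.48416 × (+0.021) = -0.115167 = -11.5167%.

-11.52%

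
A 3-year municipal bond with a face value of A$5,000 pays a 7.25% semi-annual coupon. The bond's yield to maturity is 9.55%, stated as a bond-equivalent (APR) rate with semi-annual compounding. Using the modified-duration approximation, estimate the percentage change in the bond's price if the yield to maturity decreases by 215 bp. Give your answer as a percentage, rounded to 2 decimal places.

Periodic yield y = 0.04775. Modified duration first:
  t   CF        PV=CF/(1+0.04775)^t    t·PV
  1       181.25       172.9897       172.9897
  2       181.25       165.1059       330.2119
  3       181.25       157.5814       472.7443
  4       181.25       150.3998       601.5993
  5       181.25       143.5455       717.7276
  6     5,181.25     3,916.4134    23,498.4806
  Σ                  4,706.0359    25,793.7534
P = 4,706.0359; D_Mac = 5.48099 half-year periods = 2.74050 yrs; D_mod = 2.74050/(1+0.04775) = 2.61560 yrs.
ΔP/P ≈ -D_mod · Δy = -2.61560 × (-0.0215) = +0.056235 = +5.6235%.

+5.62%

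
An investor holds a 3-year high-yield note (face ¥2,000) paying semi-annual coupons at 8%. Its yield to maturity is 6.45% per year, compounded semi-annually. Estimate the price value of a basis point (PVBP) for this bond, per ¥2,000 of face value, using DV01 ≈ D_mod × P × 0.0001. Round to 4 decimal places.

¥0.5515

Periodic yield y = 0.03225.
  t   CF        PV=CF/(1+0.03225)^t    t·PV
  1        80.00        77.5006        77.5006
  2        80.00        75.0793       150.1586
  3        80.00        72.7336       218.2009
  4        80.00        70.4613       281.8451
  5        80.00        68.2599       341.2994
  6     2,080.00     1,719.3092    10,315.8552
  Σ                  2,083.3439    11,384.8597
P = 2,083.3439; D_Mac = 5.46471 half-year periods = 2.73235 yrs; D_mod = 2.64699 yrs.
DV01 ≈ 2.64699 × 2,083.3439 × 0.0001 = 0.551458.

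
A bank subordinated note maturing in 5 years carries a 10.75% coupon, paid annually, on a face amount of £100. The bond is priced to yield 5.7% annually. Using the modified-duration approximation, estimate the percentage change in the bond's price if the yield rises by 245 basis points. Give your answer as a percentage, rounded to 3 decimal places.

-9.750%

Periodic yield y = 0.057. Modified duration first:
  t   CF        PV=CF/(1+0.057)^t    t·PV
  1        10.75        10.1703        10.1703
  2        10.75         9.6218        19.2437
  3        10.75         9.1030        27.3089
  4        10.75         8.6121        34.4484
  5       110.75        83.9400       419.6998
  Σ                    121.4472       510.8711
P = 121.4472; D_Mac = 4.20653 yrs; D_mod = 4.20653/(1+0.057) = 3.97969 yrs.
ΔP/P ≈ -D_mod · Δy = -3.97969 × (+0.0245) = -0.097502 = -9.7502%.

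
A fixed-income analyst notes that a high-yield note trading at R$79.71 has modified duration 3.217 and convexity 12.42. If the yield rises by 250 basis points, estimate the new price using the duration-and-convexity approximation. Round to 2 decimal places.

Duration effect: -D_mod·Δy = -3.217 × (+0.025) = -0.080425
Convexity effect: ½·C·(Δy)² = 0.5 × 12.42 × (0.025)² = +0.00388125
ΔP/P ≈ -0.080425 + 0.00388125 = -0.07654375
New price ≈ 79.71 × (1 - 0.07654375) = 73.6086976875.

R$73.61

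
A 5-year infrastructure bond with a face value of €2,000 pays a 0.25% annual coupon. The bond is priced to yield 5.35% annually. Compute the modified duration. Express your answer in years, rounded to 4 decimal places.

4.7187 years

Periodic yield y = 0.0535. First find Macaulay duration:
  t   CF        PV=CF/(1+0.0535)^t    t·PV
  1         5.00         4.7461         4.7461
  2         5.00         4.5051         9.0101
  3         5.00         4.2763        12.8288
  4         5.00         4.0591        16.2365
  5     2,005.00     1,545.0469     7,725.2347
  Σ                  1,562.6335     7,768.0562
P = 1,562.6335; Macaulay duration = 7,768.0562 / 1,562.6335 = 4.97113 years.
Modified duration = D_Mac / (1 + y) = 4.97113 / 1.0535 = 4.71868 years.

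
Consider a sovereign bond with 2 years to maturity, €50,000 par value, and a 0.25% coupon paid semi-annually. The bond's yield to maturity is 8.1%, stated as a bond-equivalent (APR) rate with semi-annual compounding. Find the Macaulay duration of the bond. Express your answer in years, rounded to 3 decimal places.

Periodic yield y = 0.0405. Discount each cash flow and weight by its period:
  t   CF        PV=CF/(1+0.0405)^t    t·PV
  1        62.50        60.0673        60.0673
  2        62.50        57.7292       115.4585
  3        62.50        55.4822       166.4466
  4    50,062.50    42,711.4382   170,845.7527
  Σ                 42,884.7169   171,187.7251
Price P = Σ PV = 42,884.7169.
Macaulay duration = Σ(t·PV) / P = 171,187.7251 / 42,884.7169 = 3.99181 half-year periods.
In years: 3.99181 / 2 = 1.99591 years.

1.996 years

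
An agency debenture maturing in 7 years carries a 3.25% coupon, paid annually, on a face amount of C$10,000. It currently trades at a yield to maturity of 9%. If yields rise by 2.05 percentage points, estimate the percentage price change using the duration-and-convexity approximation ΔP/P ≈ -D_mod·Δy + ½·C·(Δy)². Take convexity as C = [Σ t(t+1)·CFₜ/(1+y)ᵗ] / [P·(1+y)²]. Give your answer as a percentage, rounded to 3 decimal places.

-10.870%

With y = 0.09:
  t   CF        PV=CF/(1+0.09)^t    t·PV        t(t+1)·PV
  1       325.00       298.1651       298.1651         596.3303
  2       325.00       273.5460       547.0920       1,641.2760
  3       325.00       250.9596       752.8789       3,011.5156
  4       325.00       230.2382       920.9528       4,604.7639
  5       325.00       211.2277     1,056.1385       6,336.8310
  6       325.00       193.7869     1,162.7213       8,139.0490
  7    10,325.00     5,648.1286    39,536.9000     316,295.2004
  Σ                  7,106.0521    44,274.8486     340,624.9661
P = 7,106.0521; D_Mac = 6.23058 yrs; D_mod = 5.71613 yrs; C = 40.34550.
Duration effect: -5.71613 × (+0.0205) = -0.117181
Convexity effect: 0.5 × 40.34550 × (0.0205)² = +0.0084776
ΔP/P ≈ -0.117181 + 0.0084776 = -0.108703 = -10.8703%.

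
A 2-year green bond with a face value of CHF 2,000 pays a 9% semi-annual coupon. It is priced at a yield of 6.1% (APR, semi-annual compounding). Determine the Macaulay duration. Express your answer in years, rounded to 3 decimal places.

Periodic yield y = 0.0305. Discount each cash flow and weight by its period:
  t   CF        PV=CF/(1+0.0305)^t    t·PV
  1        90.00        87.3362        87.3362
  2        90.00        84.7513       169.5027
  3        90.00        82.2429       246.7288
  4     2,090.00     1,853.3366     7,413.3464
  Σ                  2,107.6671     7,916.9141
Price P = Σ PV = 2,107.6671.
Macaulay duration = Σ(t·PV) / P = 7,916.9141 / 2,107.6671 = 3.75625 half-year periods.
In years: 3.75625 / 2 = 1.87812 years.

1.878 years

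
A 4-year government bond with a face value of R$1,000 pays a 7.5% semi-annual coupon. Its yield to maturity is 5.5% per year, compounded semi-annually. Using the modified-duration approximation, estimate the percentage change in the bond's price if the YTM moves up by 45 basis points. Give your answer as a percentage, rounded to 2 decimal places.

Periodic yield y = 0.0275. Modified duration first:
  t   CF        PV=CF/(1+0.0275)^t    t·PV
  1        37.50        36.4964        36.4964
  2        37.50        35.5196        71.0391
  3        37.50        34.5689       103.7068
  4        37.50        33.6437       134.5749
  5        37.50        32.7433       163.7164
  6        37.50        31.8669       191.2016
  7        37.50        31.0140       217.0983
  8     1,037.50       835.0903     6,680.7227
  Σ                  1,070.9431     7,598.5561
P = 1,070.9431; D_Mac = 7.09520 half-year periods = 3.54760 yrs; D_mod = 3.54760/(1+0.0275) = 3.45265 yrs.
ΔP/P ≈ -D_mod · Δy = -3.45265 × (+0.0045) = -0.015537 = -1.5537%.

-1.55%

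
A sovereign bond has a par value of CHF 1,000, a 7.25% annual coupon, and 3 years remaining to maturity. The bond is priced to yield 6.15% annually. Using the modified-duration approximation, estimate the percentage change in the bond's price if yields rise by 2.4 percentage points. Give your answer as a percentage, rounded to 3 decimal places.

Periodic yield y = 0.0615. Modified duration first:
  t   CF        PV=CF/(1+0.0615)^t    t·PV
  1        72.50        68.2996        68.2996
  2        72.50        64.3425       128.6850
  3     1,072.50       896.6796     2,690.0389
  Σ                  1,029.3217     2,887.0235
P = 1,029.3217; D_Mac = 2.80478 yrs; D_mod = 2.80478/(1+0.0615) = 2.64228 yrs.
ΔP/P ≈ -D_mod · Δy = -2.64228 × (+0.024) = -0.063415 = -6.3415%.

-6.341%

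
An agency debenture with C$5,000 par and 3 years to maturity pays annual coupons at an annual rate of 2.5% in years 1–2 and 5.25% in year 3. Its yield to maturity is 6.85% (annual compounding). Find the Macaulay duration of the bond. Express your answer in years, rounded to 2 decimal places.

Periodic yield y = 0.0685. Discount each cash flow and weight by its year:
  t   CF        PV=CF/(1+0.0685)^t    t·PV
  1       125.00       116.9864       116.9864
  2       125.00       109.4866       218.9732
  3     5,262.50     4,313.8847    12,941.6540
  Σ                  4,540.3577    13,277.6136
Price P = Σ PV = 4,540.3577.
Macaulay duration = Σ(t·PV) / P = 13,277.6136 / 4,540.3577 = 2.92435 years.

2.92 years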